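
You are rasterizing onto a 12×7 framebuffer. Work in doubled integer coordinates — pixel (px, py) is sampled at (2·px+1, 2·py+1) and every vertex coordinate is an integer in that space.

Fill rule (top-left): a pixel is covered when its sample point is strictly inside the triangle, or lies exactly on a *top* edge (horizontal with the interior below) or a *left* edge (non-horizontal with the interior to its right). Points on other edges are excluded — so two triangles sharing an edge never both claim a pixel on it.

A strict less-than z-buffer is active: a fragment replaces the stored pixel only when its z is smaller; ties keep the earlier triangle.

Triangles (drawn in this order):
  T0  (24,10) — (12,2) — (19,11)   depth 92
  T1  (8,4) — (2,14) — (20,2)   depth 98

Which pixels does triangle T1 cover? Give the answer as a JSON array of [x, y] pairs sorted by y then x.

T0:
  2·area = 52  (B↔C swapped to make it positive)
  edge (24, 10)→(19, 11): d=(-5,1) right/bottom  bias=-1
  edge (19, 11)→(12, 2): d=(-7,-9) top-left  bias=+0
  edge (12, 2)→(24, 10): d=(12,8) right/bottom  bias=-1
    (6,1)@(13, 3): e=[46,2,4] → X
    (7,1)@(15, 3): e=[44,20,-12] → .
    (6,2)@(13, 5): e=[36,-12,28] → .
    (7,2)@(15, 5): e=[34,6,12] → X
    (8,2)@(17, 5): e=[32,24,-4] → .
    (7,3)@(15, 7): e=[24,-8,36] → .
    (8,3)@(17, 7): e=[22,10,20] → X
    (9,3)@(19, 7): e=[20,28,4] → X
    (10,3)@(21, 7): e=[18,46,-12] → .
    (8,4)@(17, 9): e=[12,-4,44] → .
    (9,4)@(19, 9): e=[10,14,28] → X
    (10,4)@(21, 9): e=[8,32,12] → X
    (9,5)@(19, 11): e=[0,0,52] → .  [on edge]
    (4,6)@(9, 13): e=[0,-104,156] → .  [on edge]
  covered (6 px):
    . . . . . . . . . . . .
    . . . . . . X . . . . .
    . . . . . . . X . . . .
    . . . . . . . . X X . .
    . . . . . . . . . X X .
    . . . . . . . . . . . .
    . . . . . . . . . . . .
T1:
  2·area = 108  (B↔C swapped to make it positive)
  edge (8, 4)→(20, 2): d=(12,-2) top-left  bias=+0
  edge (20, 2)→(2, 14): d=(-18,12) right/bottom  bias=-1
  edge (2, 14)→(8, 4): d=(6,-10) top-left  bias=+0
    (7,1)@(15, 3): e=[2,42,64] → X
    (8,1)@(17, 3): e=[6,18,84] → X
    (9,1)@(19, 3): e=[10,-6,104] → .
    (4,2)@(9, 5): e=[14,78,16] → X
    (5,2)@(11, 5): e=[18,54,36] → X
    (6,2)@(13, 5): e=[22,30,56] → X
    (8,2)@(17, 5): e=[30,-18,96] → .
    (3,3)@(7, 7): e=[34,66,8] → X
    (6,3)@(13, 7): e=[46,-6,68] → .
    (7,3)@(15, 7): e=[50,-30,88] → .
    (2,4)@(5, 9): e=[54,54,0] → X  [on edge]
    (5,4)@(11, 9): e=[66,-18,60] → .
  covered (14 px):
    . . . . . . . . . . . .
    . . . . . . . X X . . .
    . . . . X X X X . . . .
    . . . X X X . . . . . .
    . . X X X . . . . . . .
    . . X . . . . . . . . .
    . X . . . . . . . . . .

Final: [[7,1],[8,1],[4,2],[5,2],[6,2],[7,2],[3,3],[4,3],[5,3],[2,4],[3,4],[4,4],[2,5],[1,6]]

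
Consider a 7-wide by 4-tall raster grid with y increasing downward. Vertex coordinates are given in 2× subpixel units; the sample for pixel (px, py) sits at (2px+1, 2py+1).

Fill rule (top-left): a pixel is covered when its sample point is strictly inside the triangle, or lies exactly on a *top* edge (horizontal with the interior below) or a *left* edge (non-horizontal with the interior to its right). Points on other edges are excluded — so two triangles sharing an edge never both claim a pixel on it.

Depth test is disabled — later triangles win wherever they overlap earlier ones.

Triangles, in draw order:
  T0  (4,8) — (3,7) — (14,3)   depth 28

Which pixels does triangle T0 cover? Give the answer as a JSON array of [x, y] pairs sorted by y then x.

T0:
  2·area = 15
  edge (4, 8)→(3, 7): d=(-1,-1) top-left  bias=+0
  edge (3, 7)→(14, 3): d=(11,-4) top-left  bias=+0
  edge (14, 3)→(4, 8): d=(-10,5) right/bottom  bias=-1
    (0,2)@(1, 5): e=[0,-30,45] → ·  [on edge]
    (4,2)@(9, 5): e=[8,2,5] → #
    (5,2)@(11, 5): e=[10,10,-5] → ·
    (1,3)@(3, 7): e=[0,0,15] → #  [on edge]
    (2,3)@(5, 7): e=[2,8,5] → #
    (3,3)@(7, 7): e=[4,16,-5] → ·
    (4,3)@(9, 7): e=[6,24,-15] → ·
  covered (3 px):
    · · · · · · ·
    · · · · · · ·
    · · · · # · ·
    · # # · · · ·

Final: [[4,2],[1,3],[2,3]]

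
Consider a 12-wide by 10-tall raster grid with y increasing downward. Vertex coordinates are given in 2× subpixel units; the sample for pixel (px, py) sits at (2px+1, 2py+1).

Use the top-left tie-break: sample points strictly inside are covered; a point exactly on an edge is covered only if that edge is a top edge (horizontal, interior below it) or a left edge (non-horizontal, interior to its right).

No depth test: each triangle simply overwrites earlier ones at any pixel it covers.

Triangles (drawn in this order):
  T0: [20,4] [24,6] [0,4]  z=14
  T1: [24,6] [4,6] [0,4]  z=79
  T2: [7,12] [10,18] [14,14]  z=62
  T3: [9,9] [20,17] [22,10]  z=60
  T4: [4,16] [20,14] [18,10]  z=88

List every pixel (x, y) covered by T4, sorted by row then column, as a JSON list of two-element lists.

T0:
  2·area = 40
  edge (20, 4)→(24, 6): d=(4,2) right/bottom  bias=-1
  edge (24, 6)→(0, 4): d=(-24,-2) top-left  bias=+0
  edge (0, 4)→(20, 4): d=(20,0) top-left  bias=+0
    (6,2)@(13, 5): e=[18,2,20] → X
    (7,2)@(15, 5): e=[14,6,20] → X
    (8,2)@(17, 5): e=[10,10,20] → X
    (9,2)@(19, 5): e=[6,14,20] → X
    (10,2)@(21, 5): e=[2,18,20] → X
    (11,2)@(23, 5): e=[-2,22,20] → .
    (6,3)@(13, 7): e=[26,-46,60] → .
    (7,3)@(15, 7): e=[22,-42,60] → .
    (8,3)@(17, 7): e=[18,-38,60] → .
    (9,3)@(19, 7): e=[14,-34,60] → .
    (10,3)@(21, 7): e=[10,-30,60] → .
  covered (5 px):
    . . . . . . . . . . . .
    . . . . . . . . . . . .
    . . . . . . X X X X X .
    . . . . . . . . . . . .
    . . . . . . . . . . . .
    . . . . . . . . . . . .
    . . . . . . . . . . . .
    . . . . . . . . . . . .
    . . . . . . . . . . . .
    . . . . . . . . . . . .
T1:
  2·area = 40
  edge (24, 6)→(4, 6): d=(-20,0) right/bottom  bias=-1
  edge (4, 6)→(0, 4): d=(-4,-2) top-left  bias=+0
  edge (0, 4)→(24, 6): d=(24,2) right/bottom  bias=-1
    (1,2)@(3, 5): e=[20,2,18] → X
    (2,2)@(5, 5): e=[20,6,14] → X
    (3,2)@(7, 5): e=[20,10,10] → X
    (4,2)@(9, 5): e=[20,14,6] → X
    (5,2)@(11, 5): e=[20,18,2] → X
    (6,2)@(13, 5): e=[20,22,-2] → .
    (1,3)@(3, 7): e=[-20,-6,66] → .
    (2,3)@(5, 7): e=[-20,-2,62] → .
    (3,3)@(7, 7): e=[-20,2,58] → .
    (4,3)@(9, 7): e=[-20,6,54] → .
    (5,3)@(11, 7): e=[-20,10,50] → .
  covered (5 px):
    . . . . . . . . . . . .
    . . . . . . . . . . . .
    . X X X X X . . . . . .
    . . . . . . . . . . . .
    . . . . . . . . . . . .
    . . . . . . . . . . . .
    . . . . . . . . . . . .
    . . . . . . . . . . . .
    . . . . . . . . . . . .
    . . . . . . . . . . . .
T2:
  2·area = 36  (B↔C swapped to make it positive)
  edge (7, 12)→(14, 14): d=(7,2) right/bottom  bias=-1
  edge (14, 14)→(10, 18): d=(-4,4) right/bottom  bias=-1
  edge (10, 18)→(7, 12): d=(-3,-6) top-left  bias=+0
    (11,2)@(23, 5): e=[-81,0,117] → .  [on edge]
    (10,3)@(21, 7): e=[-63,0,99] → .  [on edge]
    (9,4)@(19, 9): e=[-45,0,81] → .  [on edge]
    (8,5)@(17, 11): e=[-27,0,63] → .  [on edge]
    (4,6)@(9, 13): e=[3,24,9] → X
    (5,6)@(11, 13): e=[-1,16,21] → .
    (7,6)@(15, 13): e=[-9,0,45] → .  [on edge]
    (4,7)@(9, 15): e=[17,16,3] → X
    (5,7)@(11, 15): e=[13,8,15] → X
    (6,7)@(13, 15): e=[9,0,27] → .  [on edge]
    (4,8)@(9, 17): e=[31,8,-3] → .
    (5,8)@(11, 17): e=[27,0,9] → .  [on edge]
    (4,9)@(9, 19): e=[45,0,-9] → .  [on edge]
  covered (3 px):
    . . . . . . . . . . . .
    . . . . . . . . . . . .
    . . . . . . . . . . . .
    . . . . . . . . . . . .
    . . . . . . . . . . . .
    . . . . . . . . . . . .
    . . . . X . . . . . . .
    . . . . X X . . . . . .
    . . . . . . . . . . . .
    . . . . . . . . . . . .
T3:
  2·area = 93  (B↔C swapped to make it positive)
  edge (9, 9)→(22, 10): d=(13,1) right/bottom  bias=-1
  edge (22, 10)→(20, 17): d=(-2,7) right/bottom  bias=-1
  edge (20, 17)→(9, 9): d=(-11,-8) top-left  bias=+0
    (4,4)@(9, 9): e=[0,93,0] → .  [on edge]
    (6,5)@(13, 11): e=[22,61,10] → X
    (7,5)@(15, 11): e=[20,47,26] → X
    (8,5)@(17, 11): e=[18,33,42] → X
    (9,5)@(19, 11): e=[16,19,58] → X
    (10,5)@(21, 11): e=[14,5,74] → X
    (11,5)@(23, 11): e=[12,-9,90] → .
    (6,6)@(13, 13): e=[48,57,-12] → .
    (7,6)@(15, 13): e=[46,43,4] → X
    (11,6)@(23, 13): e=[38,-13,68] → .
    (7,7)@(15, 15): e=[72,39,-18] → .
    (8,7)@(17, 15): e=[70,25,-2] → .
  covered (10 px):
    . . . . . . . . . . . .
    . . . . . . . . . . . .
    . . . . . . . . . . . .
    . . . . . . . . . . . .
    . . . . . . . . . . . .
    . . . . . . X X X X X .
    . . . . . . . X X X X .
    . . . . . . . . . X . .
    . . . . . . . . . . . .
    . . . . . . . . . . . .
T4:
  2·area = 68  (B↔C swapped to make it positive)
  edge (4, 16)→(18, 10): d=(14,-6) top-left  bias=+0
  edge (18, 10)→(20, 14): d=(2,4) right/bottom  bias=-1
  edge (20, 14)→(4, 16): d=(-16,2) right/bottom  bias=-1
    (8,5)@(17, 11): e=[8,6,54] → X
    (9,5)@(19, 11): e=[20,-2,50] → .
    (5,6)@(11, 13): e=[0,34,34] → X  [on edge]
    (6,6)@(13, 13): e=[12,26,30] → X
    (7,6)@(15, 13): e=[24,18,26] → X
    (9,6)@(19, 13): e=[48,2,18] → X
    (10,6)@(21, 13): e=[60,-6,14] → .
    (3,7)@(7, 15): e=[4,54,10] → X
    (4,7)@(9, 15): e=[16,46,6] → X
    (6,7)@(13, 15): e=[40,30,-2] → .
    (7,7)@(15, 15): e=[52,22,-6] → .
    (8,7)@(17, 15): e=[64,14,-10] → .
  covered (9 px):
    . . . . . . . . . . . .
    . . . . . . . . . . . .
    . . . . . . . . . . . .
    . . . . . . . . . . . .
    . . . . . . . . . . . .
    . . . . . . . . X . . .
    . . . . . X X X X X . .
    . . . X X X . . . . . .
    . . . . . . . . . . . .
    . . . . . . . . . . . .

Result: [[8,5],[5,6],[6,6],[7,6],[8,6],[9,6],[3,7],[4,7],[5,7]]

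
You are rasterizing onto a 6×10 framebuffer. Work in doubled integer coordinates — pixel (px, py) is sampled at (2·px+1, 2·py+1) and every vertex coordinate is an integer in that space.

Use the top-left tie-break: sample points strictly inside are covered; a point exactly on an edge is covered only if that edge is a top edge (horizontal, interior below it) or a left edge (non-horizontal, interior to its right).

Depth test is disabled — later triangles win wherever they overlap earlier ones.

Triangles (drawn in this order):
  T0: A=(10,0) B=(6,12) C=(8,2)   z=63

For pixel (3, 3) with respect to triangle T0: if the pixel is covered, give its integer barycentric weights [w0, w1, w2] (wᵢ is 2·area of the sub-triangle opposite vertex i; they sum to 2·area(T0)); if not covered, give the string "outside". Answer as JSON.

T0:
  2·area = 16
  edge (10, 0)→(6, 12): d=(-4,12) right/bottom  bias=-1
  edge (6, 12)→(8, 2): d=(2,-10) top-left  bias=+0
  edge (8, 2)→(10, 0): d=(2,-2) top-left  bias=+0
    (4,0)@(9, 1): e=[8,8,0] → █  [on edge]
    (5,0)@(11, 1): e=[-16,28,4] → ·
    (3,1)@(7, 3): e=[24,-8,0] → ·  [on edge]
    (4,1)@(9, 3): e=[0,12,4] → ·  [on edge]
    (2,2)@(5, 5): e=[40,-24,0] → ·  [on edge]
    (1,3)@(3, 7): e=[56,-40,0] → ·  [on edge]
    (3,3)@(7, 7): e=[8,0,8] → █  [on edge]
    (4,3)@(9, 7): e=[-16,20,12] → ·
    (0,4)@(1, 9): e=[72,-56,0] → ·  [on edge]
    (3,4)@(7, 9): e=[0,4,12] → ·  [on edge]
    (2,7)@(5, 15): e=[0,-4,20] → ·  [on edge]
    (2,8)@(5, 17): e=[-8,0,24] → ·  [on edge]
  covered (2 px):
    · · · · █ ·
    · · · · · ·
    · · · · · ·
    · · · █ · ·
    · · · · · ·
    · · · · · ·
    · · · · · ·
    · · · · · ·
    · · · · · ·
    · · · · · ·

Final: [0,8,8]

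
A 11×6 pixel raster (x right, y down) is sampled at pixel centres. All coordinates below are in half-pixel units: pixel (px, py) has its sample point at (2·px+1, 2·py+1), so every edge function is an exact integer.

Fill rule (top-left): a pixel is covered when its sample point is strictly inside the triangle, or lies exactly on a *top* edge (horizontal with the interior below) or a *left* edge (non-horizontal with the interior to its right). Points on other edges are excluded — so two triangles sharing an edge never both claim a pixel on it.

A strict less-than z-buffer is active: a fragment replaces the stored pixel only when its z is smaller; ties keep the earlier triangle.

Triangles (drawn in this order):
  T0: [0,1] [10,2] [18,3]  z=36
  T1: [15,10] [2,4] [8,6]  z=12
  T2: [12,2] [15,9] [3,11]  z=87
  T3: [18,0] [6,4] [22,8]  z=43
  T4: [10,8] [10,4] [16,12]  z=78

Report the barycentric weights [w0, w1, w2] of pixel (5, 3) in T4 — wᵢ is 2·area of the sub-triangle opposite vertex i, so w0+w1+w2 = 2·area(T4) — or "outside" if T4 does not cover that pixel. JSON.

T0:
  2·area = 2
  edge (0, 1)→(10, 2): d=(10,1) right/bottom  bias=-1
  edge (10, 2)→(18, 3): d=(8,1) right/bottom  bias=-1
  edge (18, 3)→(0, 1): d=(-18,-2) top-left  bias=+0
  covered (0 px):
    · · · · · · · · · · ·
    · · · · · · · · · · ·
    · · · · · · · · · · ·
    · · · · · · · · · · ·
    · · · · · · · · · · ·
    · · · · · · · · · · ·
T1:
  2·area = 10
  edge (15, 10)→(2, 4): d=(-13,-6) top-left  bias=+0
  edge (2, 4)→(8, 6): d=(6,2) right/bottom  bias=-1
  edge (8, 6)→(15, 10): d=(7,4) right/bottom  bias=-1
    (2,2)@(5, 5): e=[5,0,5] → ·  [on edge]
    (4,3)@(9, 7): e=[3,4,3] → #
    (5,3)@(11, 7): e=[15,0,-5] → ·  [on edge]
    (4,4)@(9, 9): e=[-23,16,17] → ·
    (6,4)@(13, 9): e=[1,8,1] → #
    (7,4)@(15, 9): e=[13,4,-7] → ·
    (8,4)@(17, 9): e=[25,0,-15] → ·  [on edge]
    (6,5)@(13, 11): e=[-25,20,15] → ·
  covered (2 px):
    · · · · · · · · · · ·
    · · · · · · · · · · ·
    · · · · · · · · · · ·
    · · · · # · · · · · ·
    · · · · · · # · · · ·
    · · · · · · · · · · ·
T2:
  2·area = 90
  edge (12, 2)→(15, 9): d=(3,7) right/bottom  bias=-1
  edge (15, 9)→(3, 11): d=(-12,2) right/bottom  bias=-1
  edge (3, 11)→(12, 2): d=(9,-9) top-left  bias=+0
    (6,0)@(13, 1): e=[-10,100,0] → ·  [on edge]
    (5,1)@(11, 3): e=[10,80,0] → #  [on edge]
    (6,1)@(13, 3): e=[-4,76,18] → ·
    (4,2)@(9, 5): e=[30,60,0] → #  [on edge]
    (6,2)@(13, 5): e=[2,52,36] → #
    (7,2)@(15, 5): e=[-12,48,54] → ·
    (3,3)@(7, 7): e=[50,40,0] → #  [on edge]
    (7,3)@(15, 7): e=[-6,24,72] → ·
    (2,4)@(5, 9): e=[70,20,0] → #  [on edge]
    (7,4)@(15, 9): e=[0,0,90] → ·  [on edge]
    (1,5)@(3, 11): e=[90,0,0] → ·  [on edge]
    (2,5)@(5, 11): e=[76,-4,18] → ·
  covered (13 px):
    · · · · · · · · · · ·
    · · · · · # · · · · ·
    · · · · # # # · · · ·
    · · · # # # # · · · ·
    · · # # # # # · · · ·
    · · · · · · · · · · ·
T3:
  2·area = 112  (B↔C swapped to make it positive)
  edge (18, 0)→(22, 8): d=(4,8) right/bottom  bias=-1
  edge (22, 8)→(6, 4): d=(-16,-4) top-left  bias=+0
  edge (6, 4)→(18, 0): d=(12,-4) top-left  bias=+0
    (7,0)@(15, 1): e=[28,84,0] → #  [on edge]
    (8,0)@(17, 1): e=[12,92,8] → #
    (9,0)@(19, 1): e=[-4,100,16] → ·
    (4,1)@(9, 3): e=[84,28,0] → #  [on edge]
    (5,1)@(11, 3): e=[68,36,8] → #
    (6,1)@(13, 3): e=[52,44,16] → #
    (9,1)@(19, 3): e=[4,68,40] → #
    (10,1)@(21, 3): e=[-12,76,48] → ·
    (1,2)@(3, 5): e=[140,-28,0] → ·  [on edge]
    (4,2)@(9, 5): e=[92,-4,24] → ·
    (5,2)@(11, 5): e=[76,4,32] → #
    (10,2)@(21, 5): e=[-4,44,72] → ·
  covered (15 px):
    · · · · · · · # # · ·
    · · · · # # # # # # ·
    · · · · · # # # # # ·
    · · · · · · · · · # #
    · · · · · · · · · · ·
    · · · · · · · · · · ·
T4:
  2·area = 24
  edge (10, 8)→(10, 4): d=(0,-4) top-left  bias=+0
  edge (10, 4)→(16, 12): d=(6,8) right/bottom  bias=-1
  edge (16, 12)→(10, 8): d=(-6,-4) top-left  bias=+0
    (5,3)@(11, 7): e=[4,10,10] → #
    (6,3)@(13, 7): e=[12,-6,18] → ·
    (5,4)@(11, 9): e=[4,22,-2] → ·
    (6,4)@(13, 9): e=[12,6,6] → #
    (7,4)@(15, 9): e=[20,-10,14] → ·
    (6,5)@(13, 11): e=[12,18,-6] → ·
    (7,5)@(15, 11): e=[20,2,2] → #
    (8,5)@(17, 11): e=[28,-14,10] → ·
  covered (3 px):
    · · · · · · · · · · ·
    · · · · · · · · · · ·
    · · · · · · · · · · ·
    · · · · · # · · · · ·
    · · · · · · # · · · ·
    · · · · · · · # · · ·

Result: [10,10,4]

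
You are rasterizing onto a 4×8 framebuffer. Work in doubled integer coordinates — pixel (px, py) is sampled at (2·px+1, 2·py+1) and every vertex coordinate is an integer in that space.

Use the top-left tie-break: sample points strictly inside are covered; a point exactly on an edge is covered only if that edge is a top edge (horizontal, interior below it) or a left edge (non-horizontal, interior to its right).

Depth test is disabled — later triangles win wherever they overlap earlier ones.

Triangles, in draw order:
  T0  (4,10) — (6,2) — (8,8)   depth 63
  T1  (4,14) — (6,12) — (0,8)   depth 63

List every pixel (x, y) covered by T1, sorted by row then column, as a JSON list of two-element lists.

T0:
  2·area = 28
  edge (4, 10)→(6, 2): d=(2,-8) top-left  bias=+0
  edge (6, 2)→(8, 8): d=(2,6) right/bottom  bias=-1
  edge (8, 8)→(4, 10): d=(-4,2) right/bottom  bias=-1
    (3,2)@(7, 5): e=[14,0,14] → ·  [on edge]
    (2,3)@(5, 7): e=[2,16,10] → █
    (3,3)@(7, 7): e=[18,4,6] → █
    (2,4)@(5, 9): e=[6,20,2] → █
    (3,4)@(7, 9): e=[22,8,-2] → ·
    (2,5)@(5, 11): e=[10,24,-6] → ·
  covered (3 px):
    · · · ·
    · · · ·
    · · · ·
    · · █ █
    · · █ ·
    · · · ·
    · · · ·
    · · · ·
T1:
  2·area = 20  (B↔C swapped to make it positive)
  edge (4, 14)→(0, 8): d=(-4,-6) top-left  bias=+0
  edge (0, 8)→(6, 12): d=(6,4) right/bottom  bias=-1
  edge (6, 12)→(4, 14): d=(-2,2) right/bottom  bias=-1
    (0,4)@(1, 9): e=[2,2,16] → █
    (1,4)@(3, 9): e=[14,-6,12] → ·
    (0,5)@(1, 11): e=[-6,14,12] → ·
    (1,5)@(3, 11): e=[6,6,8] → █
    (2,5)@(5, 11): e=[18,-2,4] → ·
    (3,5)@(7, 11): e=[30,-10,0] → ·  [on edge]
    (1,6)@(3, 13): e=[-2,18,4] → ·
    (2,6)@(5, 13): e=[10,10,0] → ·  [on edge]
    (1,7)@(3, 15): e=[-10,30,0] → ·  [on edge]
  covered (2 px):
    · · · ·
    · · · ·
    · · · ·
    · · · ·
    █ · · ·
    · █ · ·
    · · · ·
    · · · ·

Result: [[0,4],[1,5]]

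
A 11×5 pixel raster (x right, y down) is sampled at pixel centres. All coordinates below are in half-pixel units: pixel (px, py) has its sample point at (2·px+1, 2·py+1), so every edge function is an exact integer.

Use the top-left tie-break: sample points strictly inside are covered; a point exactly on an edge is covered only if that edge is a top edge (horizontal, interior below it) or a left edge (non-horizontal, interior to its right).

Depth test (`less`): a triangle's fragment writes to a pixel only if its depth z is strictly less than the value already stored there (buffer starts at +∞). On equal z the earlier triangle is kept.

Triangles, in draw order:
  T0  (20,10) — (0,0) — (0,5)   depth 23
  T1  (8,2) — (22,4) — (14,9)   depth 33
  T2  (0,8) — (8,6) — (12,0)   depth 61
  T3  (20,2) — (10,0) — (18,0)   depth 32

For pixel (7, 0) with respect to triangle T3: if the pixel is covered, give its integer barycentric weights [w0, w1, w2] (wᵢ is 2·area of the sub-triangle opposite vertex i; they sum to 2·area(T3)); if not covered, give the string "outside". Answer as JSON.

T0:
  2·area = 100  (B↔C swapped to make it positive)
  edge (20, 10)→(0, 5): d=(-20,-5) top-left  bias=+0
  edge (0, 5)→(0, 0): d=(0,-5) top-left  bias=+0
  edge (0, 0)→(20, 10): d=(20,10) right/bottom  bias=-1
    (0,0)@(1, 1): e=[85,5,10] → X
    (1,0)@(3, 1): e=[95,15,-10] → .
    (0,1)@(1, 3): e=[45,5,50] → X
    (1,1)@(3, 3): e=[55,15,30] → X
    (2,1)@(5, 3): e=[65,25,10] → X
    (3,1)@(7, 3): e=[75,35,-10] → .
    (0,2)@(1, 5): e=[5,5,90] → X
    (3,2)@(7, 5): e=[35,35,30] → X
    (4,2)@(9, 5): e=[45,45,10] → X
    (5,2)@(11, 5): e=[55,55,-10] → .
    (0,3)@(1, 7): e=[-35,5,130] → .
    (1,3)@(3, 7): e=[-25,15,110] → .
  covered (13 px):
    X . . . . . . . . . .
    X X X . . . . . . . .
    X X X X X . . . . . .
    . . . . X X X . . . .
    . . . . . . . . X . .
T1:
  2·area = 86
  edge (8, 2)→(22, 4): d=(14,2) right/bottom  bias=-1
  edge (22, 4)→(14, 9): d=(-8,5) right/bottom  bias=-1
  edge (14, 9)→(8, 2): d=(-6,-7) top-left  bias=+0
    (0,0)@(1, 1): e=[0,129,-43] → .  [on edge]
    (4,1)@(9, 3): e=[12,73,1] → X
    (5,1)@(11, 3): e=[8,63,15] → X
    (6,1)@(13, 3): e=[4,53,29] → X
    (7,1)@(15, 3): e=[0,43,43] → .  [on edge]
    (4,2)@(9, 5): e=[40,57,-11] → .
    (5,2)@(11, 5): e=[36,47,3] → X
    (7,2)@(15, 5): e=[28,27,31] → X
    (8,2)@(17, 5): e=[24,17,45] → X
    (9,2)@(19, 5): e=[20,7,59] → X
    (10,2)@(21, 5): e=[16,-3,73] → .
    (5,3)@(11, 7): e=[64,31,-9] → .
  covered (11 px):
    . . . . . . . . . . .
    . . . . X X X . . . .
    . . . . . X X X X X .
    . . . . . . X X X . .
    . . . . . . . . . . .
T2:
  2·area = 40  (B↔C swapped to make it positive)
  edge (0, 8)→(12, 0): d=(12,-8) top-left  bias=+0
  edge (12, 0)→(8, 6): d=(-4,6) right/bottom  bias=-1
  edge (8, 6)→(0, 8): d=(-8,2) right/bottom  bias=-1
    (5,0)@(11, 1): e=[4,2,34] → X
    (6,0)@(13, 1): e=[20,-10,30] → .
    (4,1)@(9, 3): e=[12,6,22] → X
    (5,1)@(11, 3): e=[28,-6,18] → .
    (2,2)@(5, 5): e=[4,22,14] → X
    (3,2)@(7, 5): e=[20,10,10] → X
    (4,2)@(9, 5): e=[36,-2,6] → .
    (1,3)@(3, 7): e=[12,26,2] → X
    (2,3)@(5, 7): e=[28,14,-2] → .
    (3,3)@(7, 7): e=[44,2,-6] → .
    (1,4)@(3, 9): e=[36,18,-14] → .
  covered (5 px):
    . . . . . X . . . . .
    . . . . X . . . . . .
    . . X X . . . . . . .
    . X . . . . . . . . .
    . . . . . . . . . . .
T3:
  2·area = 16
  edge (20, 2)→(10, 0): d=(-10,-2) top-left  bias=+0
  edge (10, 0)→(18, 0): d=(8,0) top-left  bias=+0
  edge (18, 0)→(20, 2): d=(2,2) right/bottom  bias=-1
    (7,0)@(15, 1): e=[0,8,8] → X  [on edge]
    (8,0)@(17, 1): e=[4,8,4] → X
    (9,0)@(19, 1): e=[8,8,0] → .  [on edge]
    (7,1)@(15, 3): e=[-20,24,12] → .
    (8,1)@(17, 3): e=[-16,24,8] → .
    (10,1)@(21, 3): e=[-8,24,0] → .  [on edge]
  covered (2 px):
    . . . . . . . X X . .
    . . . . . . . . . . .
    . . . . . . . . . . .
    . . . . . . . . . . .
    . . . . . . . . . . .

Answer: [8,8,0]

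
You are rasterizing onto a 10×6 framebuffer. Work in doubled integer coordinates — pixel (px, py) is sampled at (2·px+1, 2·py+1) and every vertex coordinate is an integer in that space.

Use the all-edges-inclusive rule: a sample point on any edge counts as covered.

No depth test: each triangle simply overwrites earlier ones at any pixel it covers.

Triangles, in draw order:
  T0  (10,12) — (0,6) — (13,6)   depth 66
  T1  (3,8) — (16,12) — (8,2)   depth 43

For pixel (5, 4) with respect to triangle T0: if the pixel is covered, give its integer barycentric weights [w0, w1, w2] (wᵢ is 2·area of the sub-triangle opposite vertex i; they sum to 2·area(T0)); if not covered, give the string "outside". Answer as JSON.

T0:
  2·area = 78
  edge (10, 12)→(0, 6): d=(-10,-6) inclusive
  edge (0, 6)→(13, 6): d=(13,0) inclusive
  edge (13, 6)→(10, 12): d=(-3,6) inclusive
    (1,3)@(3, 7): e=[8,13,57] → #
    (2,3)@(5, 7): e=[20,13,45] → #
    (3,3)@(7, 7): e=[32,13,33] → #
    (4,3)@(9, 7): e=[44,13,21] → #
    (5,3)@(11, 7): e=[56,13,9] → #
    (6,3)@(13, 7): e=[68,13,-3] → ·
    (1,4)@(3, 9): e=[-12,39,51] → ·
    (2,4)@(5, 9): e=[0,39,39] → #  [on edge]
    (6,4)@(13, 9): e=[48,39,-9] → ·
    (2,5)@(5, 11): e=[-20,65,33] → ·
    (3,5)@(7, 11): e=[-8,65,21] → ·
    (4,5)@(9, 11): e=[4,65,9] → #
  covered (10 px):
    · · · · · · · · · ·
    · · · · · · · · · ·
    · · · · · · · · · ·
    · # # # # # · · · ·
    · · # # # # · · · ·
    · · · · # · · · · ·
T1:
  2·area = 98  (B↔C swapped to make it positive)
  edge (3, 8)→(8, 2): d=(5,-6) inclusive
  edge (8, 2)→(16, 12): d=(8,10) inclusive
  edge (16, 12)→(3, 8): d=(-13,-4) inclusive
    (3,2)@(7, 5): e=[9,34,55] → #
    (4,2)@(9, 5): e=[21,14,63] → #
    (5,2)@(11, 5): e=[33,-6,71] → ·
    (2,3)@(5, 7): e=[7,70,21] → #
    (5,3)@(11, 7): e=[43,10,45] → #
    (6,3)@(13, 7): e=[55,-10,53] → ·
    (2,4)@(5, 9): e=[17,86,-5] → ·
    (3,4)@(7, 9): e=[29,66,3] → #
    (6,4)@(13, 9): e=[65,6,27] → #
    (7,4)@(15, 9): e=[77,-14,35] → ·
    (3,5)@(7, 11): e=[39,82,-23] → ·
    (4,5)@(9, 11): e=[51,62,-15] → ·
  covered (12 px):
    · · · · · · · · · ·
    · · · · · · · · · ·
    · · · # # · · · · ·
    · · # # # # · · · ·
    · · · # # # # · · ·
    · · · · · · # # · ·

Answer: [39,3,36]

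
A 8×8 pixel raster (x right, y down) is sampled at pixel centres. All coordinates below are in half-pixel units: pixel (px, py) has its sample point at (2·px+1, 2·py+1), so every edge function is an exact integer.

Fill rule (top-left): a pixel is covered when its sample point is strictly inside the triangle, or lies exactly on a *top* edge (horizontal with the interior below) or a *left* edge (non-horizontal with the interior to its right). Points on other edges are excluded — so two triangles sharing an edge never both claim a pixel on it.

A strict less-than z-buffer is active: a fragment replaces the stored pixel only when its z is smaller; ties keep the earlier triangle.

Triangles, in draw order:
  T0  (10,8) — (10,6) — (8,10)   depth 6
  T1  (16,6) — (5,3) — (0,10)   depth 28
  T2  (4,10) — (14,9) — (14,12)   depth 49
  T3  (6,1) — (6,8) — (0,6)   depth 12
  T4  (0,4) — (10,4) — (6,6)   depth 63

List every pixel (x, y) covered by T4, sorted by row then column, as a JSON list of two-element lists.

T0:
  2·area = 4  (B↔C swapped to make it positive)
  edge (10, 8)→(8, 10): d=(-2,2) right/bottom  bias=-1
  edge (8, 10)→(10, 6): d=(2,-4) top-left  bias=+0
  edge (10, 6)→(10, 8): d=(0,2) right/bottom  bias=-1
    (7,1)@(15, 3): e=[0,14,-10] → ·  [on edge]
    (6,2)@(13, 5): e=[0,10,-6] → ·  [on edge]
    (5,3)@(11, 7): e=[0,6,-2] → ·  [on edge]
    (4,4)@(9, 9): e=[0,2,2] → ·  [on edge]
    (3,5)@(7, 11): e=[0,-2,6] → ·  [on edge]
    (2,6)@(5, 13): e=[0,-6,10] → ·  [on edge]
    (1,7)@(3, 15): e=[0,-10,14] → ·  [on edge]
  covered (0 px):
    · · · · · · · ·
    · · · · · · · ·
    · · · · · · · ·
    · · · · · · · ·
    · · · · · · · ·
    · · · · · · · ·
    · · · · · · · ·
    · · · · · · · ·
T1:
  2·area = 92  (B↔C swapped to make it positive)
  edge (16, 6)→(0, 10): d=(-16,4) right/bottom  bias=-1
  edge (0, 10)→(5, 3): d=(5,-7) top-left  bias=+0
  edge (5, 3)→(16, 6): d=(11,3) right/bottom  bias=-1
    (2,1)@(5, 3): e=[92,0,0] → ·  [on edge]
    (2,2)@(5, 5): e=[60,10,22] → #
    (3,2)@(7, 5): e=[52,24,16] → #
    (4,2)@(9, 5): e=[44,38,10] → #
    (5,2)@(11, 5): e=[36,52,4] → #
    (6,2)@(13, 5): e=[28,66,-2] → ·
    (1,3)@(3, 7): e=[36,6,50] → #
    (6,3)@(13, 7): e=[-4,76,20] → ·
    (0,4)@(1, 9): e=[12,2,78] → #
    (2,4)@(5, 9): e=[-4,30,66] → ·
    (3,4)@(7, 9): e=[-12,44,60] → ·
    (4,4)@(9, 9): e=[-20,58,54] → ·
  covered (11 px):
    · · · · · · · ·
    · · · · · · · ·
    · · # # # # · ·
    · # # # # # · ·
    # # · · · · · ·
    · · · · · · · ·
    · · · · · · · ·
    · · · · · · · ·
T2:
  2·area = 30
  edge (4, 10)→(14, 9): d=(10,-1) top-left  bias=+0
  edge (14, 9)→(14, 12): d=(0,3) right/bottom  bias=-1
  edge (14, 12)→(4, 10): d=(-10,-2) top-left  bias=+0
    (4,5)@(9, 11): e=[15,15,0] → #  [on edge]
    (5,5)@(11, 11): e=[17,9,4] → #
    (6,5)@(13, 11): e=[19,3,8] → #
    (7,5)@(15, 11): e=[21,-3,12] → ·
    (4,6)@(9, 13): e=[35,15,-20] → ·
    (5,6)@(11, 13): e=[37,9,-16] → ·
    (6,6)@(13, 13): e=[39,3,-12] → ·
  covered (3 px):
    · · · · · · · ·
    · · · · · · · ·
    · · · · · · · ·
    · · · · · · · ·
    · · · · · · · ·
    · · · · # # # ·
    · · · · · · · ·
    · · · · · · · ·
T3:
  2·area = 42
  edge (6, 1)→(6, 8): d=(0,7) right/bottom  bias=-1
  edge (6, 8)→(0, 6): d=(-6,-2) top-left  bias=+0
  edge (0, 6)→(6, 1): d=(6,-5) top-left  bias=+0
    (2,1)@(5, 3): e=[7,28,7] → #
    (3,1)@(7, 3): e=[-7,32,17] → ·
    (1,2)@(3, 5): e=[21,12,9] → #
    (3,2)@(7, 5): e=[-7,20,29] → ·
    (1,3)@(3, 7): e=[21,0,21] → #  [on edge]
    (3,3)@(7, 7): e=[-7,8,41] → ·
    (1,4)@(3, 9): e=[21,-12,33] → ·
    (2,4)@(5, 9): e=[7,-8,43] → ·
    (4,4)@(9, 9): e=[-21,0,63] → ·  [on edge]
    (7,5)@(15, 11): e=[-63,0,105] → ·  [on edge]
  covered (5 px):
    · · · · · · · ·
    · · # · · · · ·
    · # # · · · · ·
    · # # · · · · ·
    · · · · · · · ·
    · · · · · · · ·
    · · · · · · · ·
    · · · · · · · ·
T4:
  2·area = 20
  edge (0, 4)→(10, 4): d=(10,0) top-left  bias=+0
  edge (10, 4)→(6, 6): d=(-4,2) right/bottom  bias=-1
  edge (6, 6)→(0, 4): d=(-6,-2) top-left  bias=+0
    (1,2)@(3, 5): e=[10,10,0] → #  [on edge]
    (2,2)@(5, 5): e=[10,6,4] → #
    (3,2)@(7, 5): e=[10,2,8] → #
    (4,2)@(9, 5): e=[10,-2,12] → ·
    (1,3)@(3, 7): e=[30,2,-12] → ·
    (2,3)@(5, 7): e=[30,-2,-8] → ·
    (3,3)@(7, 7): e=[30,-6,-4] → ·
    (4,3)@(9, 7): e=[30,-10,0] → ·  [on edge]
    (7,4)@(15, 9): e=[50,-30,0] → ·  [on edge]
  covered (3 px):
    · · · · · · · ·
    · · · · · · · ·
    · # # # · · · ·
    · · · · · · · ·
    · · · · · · · ·
    · · · · · · · ·
    · · · · · · · ·
    · · · · · · · ·

Result: [[1,2],[2,2],[3,2]]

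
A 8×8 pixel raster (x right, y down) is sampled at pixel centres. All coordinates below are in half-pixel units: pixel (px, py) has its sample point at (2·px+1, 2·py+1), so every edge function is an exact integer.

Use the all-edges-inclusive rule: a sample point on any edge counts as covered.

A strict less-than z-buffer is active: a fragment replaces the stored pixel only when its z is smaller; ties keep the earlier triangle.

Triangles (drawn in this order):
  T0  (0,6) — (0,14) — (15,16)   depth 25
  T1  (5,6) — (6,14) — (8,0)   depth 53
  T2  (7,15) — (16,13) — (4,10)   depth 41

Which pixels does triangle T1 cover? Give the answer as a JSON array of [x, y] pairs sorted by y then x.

T0:
  2·area = 120  (B↔C swapped to make it positive)
  edge (0, 6)→(15, 16): d=(15,10) inclusive
  edge (15, 16)→(0, 14): d=(-15,-2) inclusive
  edge (0, 14)→(0, 6): d=(0,-8) inclusive
    (0,3)@(1, 7): e=[5,107,8] → █
    (1,3)@(3, 7): e=[-15,111,24] → ·
    (0,4)@(1, 9): e=[35,77,8] → █
    (1,4)@(3, 9): e=[15,81,24] → █
    (2,4)@(5, 9): e=[-5,85,40] → ·
    (0,5)@(1, 11): e=[65,47,8] → █
    (2,5)@(5, 11): e=[25,55,40] → █
    (3,5)@(7, 11): e=[5,59,56] → █
    (4,5)@(9, 11): e=[-15,63,72] → ·
    (0,6)@(1, 13): e=[95,17,8] → █
    (4,6)@(9, 13): e=[15,33,72] → █
    (5,6)@(11, 13): e=[-5,37,88] → ·
  covered (15 px):
    · · · · · · · ·
    · · · · · · · ·
    · · · · · · · ·
    █ · · · · · · ·
    █ █ · · · · · ·
    █ █ █ █ · · · ·
    █ █ █ █ █ · · ·
    · · · · █ █ █ ·
T1:
  2·area = 30  (B↔C swapped to make it positive)
  edge (5, 6)→(8, 0): d=(3,-6) inclusive
  edge (8, 0)→(6, 14): d=(-2,14) inclusive
  edge (6, 14)→(5, 6): d=(-1,-8) inclusive
    (3,1)@(7, 3): e=[3,8,19] → █
    (4,1)@(9, 3): e=[15,-20,35] → ·
    (3,2)@(7, 5): e=[9,4,17] → █
    (4,2)@(9, 5): e=[21,-24,33] → ·
    (3,3)@(7, 7): e=[15,0,15] → █  [on edge]
    (4,3)@(9, 7): e=[27,-28,31] → ·
    (3,4)@(7, 9): e=[21,-4,13] → ·
  covered (3 px):
    · · · · · · · ·
    · · · █ · · · ·
    · · · █ · · · ·
    · · · █ · · · ·
    · · · · · · · ·
    · · · · · · · ·
    · · · · · · · ·
    · · · · · · · ·
T2:
  2·area = 51  (B↔C swapped to make it positive)
  edge (7, 15)→(4, 10): d=(-3,-5) inclusive
  edge (4, 10)→(16, 13): d=(12,3) inclusive
  edge (16, 13)→(7, 15): d=(-9,2) inclusive
    (0,2)@(1, 5): e=[0,-51,102] → ·  [on edge]
    (2,5)@(5, 11): e=[2,9,40] → █
    (3,5)@(7, 11): e=[12,3,36] → █
    (4,5)@(9, 11): e=[22,-3,32] → ·
    (2,6)@(5, 13): e=[-4,33,22] → ·
    (3,6)@(7, 13): e=[6,27,18] → █
    (4,6)@(9, 13): e=[16,21,14] → █
    (5,6)@(11, 13): e=[26,15,10] → █
    (6,6)@(13, 13): e=[36,9,6] → █
    (7,6)@(15, 13): e=[46,3,2] → █
    (3,7)@(7, 15): e=[0,51,0] → █  [on edge]
    (4,7)@(9, 15): e=[10,45,-4] → ·
  covered (8 px):
    · · · · · · · ·
    · · · · · · · ·
    · · · · · · · ·
    · · · · · · · ·
    · · · · · · · ·
    · · █ █ · · · ·
    · · · █ █ █ █ █
    · · · █ · · · ·

Final: [[3,1],[3,2],[3,3]]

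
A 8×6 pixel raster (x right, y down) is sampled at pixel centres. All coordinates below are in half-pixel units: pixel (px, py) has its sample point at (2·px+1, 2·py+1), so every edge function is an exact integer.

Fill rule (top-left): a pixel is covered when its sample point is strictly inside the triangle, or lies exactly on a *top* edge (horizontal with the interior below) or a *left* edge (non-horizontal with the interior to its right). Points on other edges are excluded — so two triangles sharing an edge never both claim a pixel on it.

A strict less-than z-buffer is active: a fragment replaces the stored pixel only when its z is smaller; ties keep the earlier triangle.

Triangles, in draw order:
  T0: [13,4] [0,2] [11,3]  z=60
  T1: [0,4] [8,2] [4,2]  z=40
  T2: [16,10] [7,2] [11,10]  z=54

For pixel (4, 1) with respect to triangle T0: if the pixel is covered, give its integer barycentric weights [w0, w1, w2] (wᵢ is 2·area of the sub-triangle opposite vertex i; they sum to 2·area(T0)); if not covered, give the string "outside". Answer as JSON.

T0:
  2·area = 9
  edge (13, 4)→(0, 2): d=(-13,-2) top-left  bias=+0
  edge (0, 2)→(11, 3): d=(11,1) right/bottom  bias=-1
  edge (11, 3)→(13, 4): d=(2,1) right/bottom  bias=-1
    (3,0)@(7, 1): e=[27,-18,0] → .  [on edge]
    (3,1)@(7, 3): e=[1,4,4] → X
    (4,1)@(9, 3): e=[5,2,2] → X
    (5,1)@(11, 3): e=[9,0,0] → .  [on edge]
    (3,2)@(7, 5): e=[-25,26,8] → .
    (4,2)@(9, 5): e=[-21,24,6] → .
    (7,2)@(15, 5): e=[-9,18,0] → .  [on edge]
  covered (2 px):
    . . . . . . . .
    . . . X X . . .
    . . . . . . . .
    . . . . . . . .
    . . . . . . . .
    . . . . . . . .
T1:
  2·area = 8  (B↔C swapped to make it positive)
  edge (0, 4)→(4, 2): d=(4,-2) top-left  bias=+0
  edge (4, 2)→(8, 2): d=(4,0) top-left  bias=+0
  edge (8, 2)→(0, 4): d=(-8,2) right/bottom  bias=-1
    (1,1)@(3, 3): e=[2,4,2] → X
    (2,1)@(5, 3): e=[6,4,-2] → .
    (1,2)@(3, 5): e=[10,12,-14] → .
  covered (1 px):
    . . . . . . . .
    . X . . . . . .
    . . . . . . . .
    . . . . . . . .
    . . . . . . . .
    . . . . . . . .
T2:
  2·area = 40  (B↔C swapped to make it positive)
  edge (16, 10)→(11, 10): d=(-5,0) right/bottom  bias=-1
  edge (11, 10)→(7, 2): d=(-4,-8) top-left  bias=+0
  edge (7, 2)→(16, 10): d=(9,8) right/bottom  bias=-1
    (4,2)@(9, 5): e=[25,4,11] → X
    (5,2)@(11, 5): e=[25,20,-5] → .
    (4,3)@(9, 7): e=[15,-4,29] → .
    (5,3)@(11, 7): e=[15,12,13] → X
    (6,3)@(13, 7): e=[15,28,-3] → .
    (5,4)@(11, 9): e=[5,4,31] → X
    (6,4)@(13, 9): e=[5,20,15] → X
    (7,4)@(15, 9): e=[5,36,-1] → .
    (5,5)@(11, 11): e=[-5,-4,49] → .
    (6,5)@(13, 11): e=[-5,12,33] → .
  covered (4 px):
    . . . . . . . .
    . . . . . . . .
    . . . . X . . .
    . . . . . X . .
    . . . . . X X .
    . . . . . . . .

Result: [2,2,5]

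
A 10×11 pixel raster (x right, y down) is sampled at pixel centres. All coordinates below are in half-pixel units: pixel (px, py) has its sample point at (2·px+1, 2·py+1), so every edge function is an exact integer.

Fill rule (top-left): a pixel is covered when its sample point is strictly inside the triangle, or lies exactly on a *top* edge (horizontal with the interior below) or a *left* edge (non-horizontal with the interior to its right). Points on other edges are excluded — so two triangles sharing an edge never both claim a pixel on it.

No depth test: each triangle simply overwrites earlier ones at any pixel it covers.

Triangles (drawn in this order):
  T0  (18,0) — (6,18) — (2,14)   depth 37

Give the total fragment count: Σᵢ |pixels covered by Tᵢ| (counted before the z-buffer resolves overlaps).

T0:
  2·area = 120
  edge (18, 0)→(6, 18): d=(-12,18) right/bottom  bias=-1
  edge (6, 18)→(2, 14): d=(-4,-4) top-left  bias=+0
  edge (2, 14)→(18, 0): d=(16,-14) top-left  bias=+0
    (8,0)@(17, 1): e=[6,112,2] → #
    (9,0)@(19, 1): e=[-30,120,30] → ·
    (7,1)@(15, 3): e=[18,96,6] → #
    (8,1)@(17, 3): e=[-18,104,34] → ·
    (6,2)@(13, 5): e=[30,80,10] → #
    (7,2)@(15, 5): e=[-6,88,38] → ·
    (5,3)@(11, 7): e=[42,64,14] → #
    (7,3)@(15, 7): e=[-30,80,70] → ·
    (4,4)@(9, 9): e=[54,48,18] → #
    (6,4)@(13, 9): e=[-18,64,74] → ·
    (3,5)@(7, 11): e=[66,32,22] → #
    (5,5)@(11, 11): e=[-6,48,78] → ·
    (0,6)@(1, 13): e=[150,0,-30] → ·  [on edge]
    (1,7)@(3, 15): e=[90,0,30] → #  [on edge]
    (2,8)@(5, 17): e=[30,0,90] → #  [on edge]
    (3,9)@(7, 19): e=[-30,0,150] → ·  [on edge]
    (4,10)@(9, 21): e=[-90,0,210] → ·  [on edge]
  covered (16 px):
    · · · · · · · · # ·
    · · · · · · · # · ·
    · · · · · · # · · ·
    · · · · · # # · · ·
    · · · · # # · · · ·
    · · · # # · · · · ·
    · · # # # · · · · ·
    · # # # · · · · · ·
    · · # · · · · · · ·
    · · · · · · · · · ·
    · · · · · · · · · ·

Final: 16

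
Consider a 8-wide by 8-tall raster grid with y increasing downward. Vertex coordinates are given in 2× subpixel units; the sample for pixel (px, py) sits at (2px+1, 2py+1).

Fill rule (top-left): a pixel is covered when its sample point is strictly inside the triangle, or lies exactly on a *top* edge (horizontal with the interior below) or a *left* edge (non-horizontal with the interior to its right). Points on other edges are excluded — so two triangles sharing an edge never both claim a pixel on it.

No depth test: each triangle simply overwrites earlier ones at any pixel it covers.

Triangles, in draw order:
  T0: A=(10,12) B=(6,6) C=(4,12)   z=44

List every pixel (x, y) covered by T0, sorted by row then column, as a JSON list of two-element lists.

T0:
  2·area = 36  (B↔C swapped to make it positive)
  edge (10, 12)→(4, 12): d=(-6,0) right/bottom  bias=-1
  edge (4, 12)→(6, 6): d=(2,-6) top-left  bias=+0
  edge (6, 6)→(10, 12): d=(4,6) right/bottom  bias=-1
    (3,1)@(7, 3): e=[54,0,-18] → ·  [on edge]
    (2,4)@(5, 9): e=[18,0,18] → #  [on edge]
    (3,4)@(7, 9): e=[18,12,6] → #
    (4,4)@(9, 9): e=[18,24,-6] → ·
    (2,5)@(5, 11): e=[6,4,26] → #
    (4,5)@(9, 11): e=[6,28,2] → #
    (5,5)@(11, 11): e=[6,40,-10] → ·
    (2,6)@(5, 13): e=[-6,8,34] → ·
    (3,6)@(7, 13): e=[-6,20,22] → ·
    (4,6)@(9, 13): e=[-6,32,10] → ·
    (1,7)@(3, 15): e=[-18,0,54] → ·  [on edge]
  covered (5 px):
    · · · · · · · ·
    · · · · · · · ·
    · · · · · · · ·
    · · · · · · · ·
    · · # # · · · ·
    · · # # # · · ·
    · · · · · · · ·
    · · · · · · · ·

Final: [[2,4],[3,4],[2,5],[3,5],[4,5]]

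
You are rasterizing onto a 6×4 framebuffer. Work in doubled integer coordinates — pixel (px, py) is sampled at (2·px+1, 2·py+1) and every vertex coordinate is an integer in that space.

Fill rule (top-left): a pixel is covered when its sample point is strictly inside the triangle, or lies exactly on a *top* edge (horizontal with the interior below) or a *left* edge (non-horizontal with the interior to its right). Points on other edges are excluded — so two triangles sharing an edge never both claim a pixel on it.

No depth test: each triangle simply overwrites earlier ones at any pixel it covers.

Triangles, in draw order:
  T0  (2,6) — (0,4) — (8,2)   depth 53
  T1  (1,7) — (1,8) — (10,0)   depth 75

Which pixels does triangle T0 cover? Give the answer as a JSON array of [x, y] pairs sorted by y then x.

T0:
  2·area = 20
  edge (2, 6)→(0, 4): d=(-2,-2) top-left  bias=+0
  edge (0, 4)→(8, 2): d=(8,-2) top-left  bias=+0
  edge (8, 2)→(2, 6): d=(-6,4) right/bottom  bias=-1
    (2,1)@(5, 3): e=[12,2,6] → #
    (3,1)@(7, 3): e=[16,6,-2] → ·
    (0,2)@(1, 5): e=[0,10,10] → #  [on edge]
    (1,2)@(3, 5): e=[4,14,2] → #
    (2,2)@(5, 5): e=[8,18,-6] → ·
    (0,3)@(1, 7): e=[-4,26,-2] → ·
    (1,3)@(3, 7): e=[0,30,-10] → ·  [on edge]
  covered (3 px):
    · · · · · ·
    · · # · · ·
    # # · · · ·
    · · · · · ·
T1:
  2·area = 9  (B↔C swapped to make it positive)
  edge (1, 7)→(10, 0): d=(9,-7) top-left  bias=+0
  edge (10, 0)→(1, 8): d=(-9,8) right/bottom  bias=-1
  edge (1, 8)→(1, 7): d=(0,-1) top-left  bias=+0
    (0,0)@(1, 1): e=[-54,63,0] → ·  [on edge]
    (0,1)@(1, 3): e=[-36,45,0] → ·  [on edge]
    (0,2)@(1, 5): e=[-18,27,0] → ·  [on edge]
    (0,3)@(1, 7): e=[0,9,0] → #  [on edge]
    (1,3)@(3, 7): e=[14,-7,2] → ·
  covered (1 px):
    · · · · · ·
    · · · · · ·
    · · · · · ·
    # · · · · ·

Final: [[2,1],[0,2],[1,2]]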